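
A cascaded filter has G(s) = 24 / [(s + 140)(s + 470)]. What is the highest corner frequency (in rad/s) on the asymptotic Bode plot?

470 rad/s

Break frequencies occur at each pole and zero magnitude: 140 rad/s, 470 rad/s.
The highest is 470 rad/s.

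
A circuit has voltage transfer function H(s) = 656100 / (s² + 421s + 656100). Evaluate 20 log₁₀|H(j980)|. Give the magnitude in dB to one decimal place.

|(j980)² + 421(j980) + 656100| = |-3.043e+05 + j4.1258e+05| = 5.127e+05
|H(j980)| = 656100 / 5.127e+05 = 1.2798
20 log₁₀(1.2798) = 2.14 dB

2.1 dB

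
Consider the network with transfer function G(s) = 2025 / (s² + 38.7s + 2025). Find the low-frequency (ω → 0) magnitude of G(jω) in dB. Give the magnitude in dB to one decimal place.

0.0 dB

G(0) = 2025 / 2025 = 1
20 log₁₀(1) = 0.00 dB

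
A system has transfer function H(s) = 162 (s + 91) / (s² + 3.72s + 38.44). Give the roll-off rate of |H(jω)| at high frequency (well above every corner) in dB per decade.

-20 dB/decade

With 1 zero and 2 poles, the high-frequency asymptotic slope is 20 × (1 − 2) = -20 dB/decade.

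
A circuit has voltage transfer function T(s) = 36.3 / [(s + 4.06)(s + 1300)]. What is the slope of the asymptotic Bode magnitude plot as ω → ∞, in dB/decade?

With 0 zeros and 2 poles, the high-frequency asymptotic slope is 20 × (0 − 2) = -40 dB/decade.

-40 dB/decade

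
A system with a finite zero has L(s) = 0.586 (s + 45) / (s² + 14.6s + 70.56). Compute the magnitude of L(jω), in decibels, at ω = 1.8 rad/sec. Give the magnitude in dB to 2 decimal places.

-8.75 dB

|j1.8 + 45| = √(1.8² + 45²) = 45.04
|(j1.8)² + 14.6(j1.8) + 70.56| = |67.32 + j26.28| = 72.27
|L(j1.8)| = 0.586 × 45.04 / 72.27 = 0.36519
20 log₁₀(0.36519) = -8.750 dB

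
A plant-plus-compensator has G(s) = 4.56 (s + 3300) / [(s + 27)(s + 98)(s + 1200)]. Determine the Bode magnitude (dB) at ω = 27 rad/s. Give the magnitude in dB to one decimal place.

-49.8 dB

|j27 + 3300| = √(27² + 3300²) = 3300
|j27 + 27| = √(27² + 27²) = 38.18
|j27 + 98| = √(27² + 98²) = 101.7
|j27 + 1200| = √(27² + 1200²) = 1200
|G(j27)| = 4.56 × 3300 / (38.18 × 101.7 × 1200) = 0.0032301
20 log₁₀(0.0032301) = -49.82 dB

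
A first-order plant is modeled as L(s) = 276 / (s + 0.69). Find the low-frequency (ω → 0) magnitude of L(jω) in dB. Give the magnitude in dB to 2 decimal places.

52.04 dB

L(0) = 276 / 0.69 = 400
20 log₁₀(400) = 52.041 dB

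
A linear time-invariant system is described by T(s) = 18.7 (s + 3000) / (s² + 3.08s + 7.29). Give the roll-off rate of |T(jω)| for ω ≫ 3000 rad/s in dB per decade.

-20 dB/decade

With 1 zero and 2 poles, the high-frequency asymptotic slope is 20 × (1 − 2) = -20 dB/decade.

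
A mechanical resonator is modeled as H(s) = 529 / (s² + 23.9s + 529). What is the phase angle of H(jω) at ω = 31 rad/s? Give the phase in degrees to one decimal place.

-120.2°

∠[(j31)² + 23.9(j31) + 529] = ∠[-432 + j740.9] = 120.25°
∠H(j31) = −120.25° = -120.25°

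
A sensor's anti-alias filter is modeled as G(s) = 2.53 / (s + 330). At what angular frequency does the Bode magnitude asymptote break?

The single real pole at s = −330 gives a corner at ω = 330 rad s⁻¹.

330 rad s⁻¹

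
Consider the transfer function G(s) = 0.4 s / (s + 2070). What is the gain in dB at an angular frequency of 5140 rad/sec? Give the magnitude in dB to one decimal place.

|j5140| = 5140
|j5140 + 2070| = √(5140² + 2070²) = 5541
|G(j5140)| = 0.4 × 5140 / 5541 = 0.37104
20 log₁₀(0.37104) = -8.61 dB

-8.6 dB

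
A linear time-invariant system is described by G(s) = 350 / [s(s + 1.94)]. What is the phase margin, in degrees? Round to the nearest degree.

6°

Gain crossover: |G(jω)| = 1 at ω ≈ 18.7 rad/sec.
∠G(j18.7) = −90° − arctan(18.7/1.94) ≈ -174.06°
PM = 180° + (-174.06°) = 5.94°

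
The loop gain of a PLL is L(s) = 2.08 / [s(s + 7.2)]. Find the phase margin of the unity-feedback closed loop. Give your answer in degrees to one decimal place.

87.7°

Gain crossover: |L(jω)| = 1 at ω ≈ 0.289 rad/s.
∠L(j0.289) = −90° − arctan(0.289/7.2) ≈ -92.30°
PM = 180° + (-92.30°) = 87.70°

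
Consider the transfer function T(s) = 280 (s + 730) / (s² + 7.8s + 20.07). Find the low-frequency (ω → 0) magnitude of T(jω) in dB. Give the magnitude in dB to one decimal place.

T(0) = 280 × 730 / 20.07 = 10184
20 log₁₀(10184) = 80.16 dB

80.2 dB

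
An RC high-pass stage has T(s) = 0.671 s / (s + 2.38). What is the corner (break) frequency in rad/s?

The single real pole at s = −2.38 gives a corner at ω = 2.38 rad/s.

2.38 rad/s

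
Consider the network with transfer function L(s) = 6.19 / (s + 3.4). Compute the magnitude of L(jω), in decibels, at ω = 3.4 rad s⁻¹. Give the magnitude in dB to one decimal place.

|j3.4 + 3.4| = √(3.4² + 3.4²) = 4.808
|L(j3.4)| = 6.19 / 4.808 = 1.2874
20 log₁₀(1.2874) = 2.19 dB

2.2 dB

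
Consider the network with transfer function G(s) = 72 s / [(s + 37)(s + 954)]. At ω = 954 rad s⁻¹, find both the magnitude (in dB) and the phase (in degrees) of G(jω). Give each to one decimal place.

|G| = -25.5 dB, ∠G = -42.8°

|j954| = 954
|j954 + 37| = √(954² + 37²) = 954.7
|j954 + 954| = √(954² + 954²) = 1349
|G(j954)| = 72 × 954 / (954.7 × 1349) = 0.053326
20 log₁₀(0.053326) = -25.46 dB
∠(j954) = 90.00°
∠(j954 + 37) = arctan(954/37) = 87.78°
∠(j954 + 954) = arctan(954/954) = 45.00°
∠G(j954) = 90.00° − (87.78° + 45.00°) = -42.78°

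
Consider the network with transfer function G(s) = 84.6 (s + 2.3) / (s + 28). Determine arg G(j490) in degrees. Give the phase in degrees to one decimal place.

3.0°

∠(j490 + 2.3) = arctan(490/2.3) = 89.73°
∠(j490 + 28) = arctan(490/28) = 86.73°
∠G(j490) = 89.73° − 86.73° = 3.00°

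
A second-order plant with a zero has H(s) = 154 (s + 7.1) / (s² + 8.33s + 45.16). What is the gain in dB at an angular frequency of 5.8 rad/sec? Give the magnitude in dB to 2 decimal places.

29.07 dB

|j5.8 + 7.1| = √(5.8² + 7.1²) = 9.168
|(j5.8)² + 8.33(j5.8) + 45.16| = |11.52 + j48.314| = 49.67
|H(j5.8)| = 154 × 9.168 / 49.67 = 28.426
20 log₁₀(28.426) = 29.074 dB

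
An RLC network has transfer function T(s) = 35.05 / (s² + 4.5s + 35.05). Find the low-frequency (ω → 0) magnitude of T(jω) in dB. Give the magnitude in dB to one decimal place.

T(0) = 35.05 / 35.05 = 1
20 log₁₀(1) = 0.00 dB

0.0 dB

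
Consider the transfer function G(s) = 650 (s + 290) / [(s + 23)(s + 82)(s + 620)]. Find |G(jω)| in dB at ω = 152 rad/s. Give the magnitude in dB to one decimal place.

-38.0 dB

|j152 + 290| = √(152² + 290²) = 327.4
|j152 + 23| = √(152² + 23²) = 153.7
|j152 + 82| = √(152² + 82²) = 172.7
|j152 + 620| = √(152² + 620²) = 638.4
|G(j152)| = 650 × 327.4 / (153.7 × 172.7 × 638.4) = 0.012557
20 log₁₀(0.012557) = -38.02 dB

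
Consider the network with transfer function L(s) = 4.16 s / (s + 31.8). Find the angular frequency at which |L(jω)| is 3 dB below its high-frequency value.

31.8 rad s⁻¹

For a single-pole high-pass, the −3 dB point is at the pole: ω = 31.8 rad s⁻¹.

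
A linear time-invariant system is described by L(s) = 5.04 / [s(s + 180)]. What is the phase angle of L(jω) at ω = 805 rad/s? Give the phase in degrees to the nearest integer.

-167°

∠(j805 + 180) = arctan(805/180) = 77.40°
∠(j805) = 90.00°
∠L(j805) = − (77.40° + 90.00°) = -167.40°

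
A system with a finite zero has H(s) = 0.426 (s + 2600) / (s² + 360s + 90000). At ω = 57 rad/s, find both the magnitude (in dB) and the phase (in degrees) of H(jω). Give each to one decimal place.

|H| = -38.1 dB, ∠H = -12.1 deg

|j57 + 2600| = √(57² + 2600²) = 2601
|(j57)² + 360(j57) + 90000| = |86751 + j20520| = 8.914e+04
|H(j57)| = 0.426 × 2601 / 8.914e+04 = 0.012428
20 log₁₀(0.012428) = -38.11 dB
∠(j57 + 2600) = arctan(57/2600) = 1.26°
∠[(j57)² + 360(j57) + 90000] = ∠[86751 + j20520] = 13.31°
∠H(j57) = 1.26° − 13.31° = -12.05°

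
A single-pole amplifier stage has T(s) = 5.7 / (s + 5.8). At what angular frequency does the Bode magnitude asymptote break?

5.8 rad s⁻¹

The single real pole at s = −5.8 gives a corner at ω = 5.8 rad s⁻¹.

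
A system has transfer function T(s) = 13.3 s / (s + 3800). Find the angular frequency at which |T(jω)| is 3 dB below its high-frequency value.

3800 rad/s

For a single-pole high-pass, the −3 dB point is at the pole: ω = 3800 rad/s.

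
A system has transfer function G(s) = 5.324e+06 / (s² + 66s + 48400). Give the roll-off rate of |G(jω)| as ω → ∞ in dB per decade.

With 0 zeros and 2 poles, the high-frequency asymptotic slope is 20 × (0 − 2) = -40 dB/decade.

-40 dB/decade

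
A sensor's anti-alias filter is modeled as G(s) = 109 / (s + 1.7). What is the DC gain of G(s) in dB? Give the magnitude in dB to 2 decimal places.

G(0) = 109 / 1.7 = 64.118
20 log₁₀(64.118) = 36.140 dB

36.14 dB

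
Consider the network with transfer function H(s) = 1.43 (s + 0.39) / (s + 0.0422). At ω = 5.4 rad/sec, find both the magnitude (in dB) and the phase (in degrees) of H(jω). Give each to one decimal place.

|H| = 3.1 dB, ∠H = -3.7°

|j5.4 + 0.39| = √(5.4² + 0.39²) = 5.414
|j5.4 + 0.0422| = √(5.4² + 0.0422²) = 5.4
|H(j5.4)| = 1.43 × 5.414 / 5.4 = 1.4337
20 log₁₀(1.4337) = 3.13 dB
∠(j5.4 + 0.39) = arctan(5.4/0.39) = 85.87°
∠(j5.4 + 0.0422) = arctan(5.4/0.0422) = 89.55°
∠H(j5.4) = 85.87° − 89.55° = -3.68°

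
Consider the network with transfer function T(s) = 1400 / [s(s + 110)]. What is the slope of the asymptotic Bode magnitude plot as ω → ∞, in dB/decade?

With 0 zeros and 2 poles, the high-frequency asymptotic slope is 20 × (0 − 2) = -40 dB/decade.

-40 dB/decade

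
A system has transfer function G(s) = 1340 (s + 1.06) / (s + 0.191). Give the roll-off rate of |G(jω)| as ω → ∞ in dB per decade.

With 1 zero and 1 pole, the high-frequency asymptotic slope is 20 × (1 − 1) = 0 dB/decade.

0 dB/decade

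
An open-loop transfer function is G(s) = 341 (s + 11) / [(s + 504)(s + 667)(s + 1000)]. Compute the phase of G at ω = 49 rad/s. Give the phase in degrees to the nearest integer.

65°

∠(j49 + 11) = arctan(49/11) = 77.35°
∠(j49 + 504) = arctan(49/504) = 5.55°
∠(j49 + 667) = arctan(49/667) = 4.20°
∠(j49 + 1000) = arctan(49/1000) = 2.81°
∠G(j49) = 77.35° − (5.55° + 4.20° + 2.81°) = 64.79°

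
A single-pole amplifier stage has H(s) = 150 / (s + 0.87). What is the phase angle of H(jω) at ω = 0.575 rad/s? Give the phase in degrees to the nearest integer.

∠(j0.575 + 0.87) = arctan(0.575/0.87) = 33.46°
∠H(j0.575) = −33.46° = -33.46°

-33°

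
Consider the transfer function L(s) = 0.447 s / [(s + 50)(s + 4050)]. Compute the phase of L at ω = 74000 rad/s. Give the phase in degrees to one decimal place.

-86.8°

∠(j74000) = 90.00°
∠(j74000 + 50) = arctan(74000/50) = 89.96°
∠(j74000 + 4050) = arctan(74000/4050) = 86.87°
∠L(j74000) = 90.00° − (89.96° + 86.87°) = -86.83°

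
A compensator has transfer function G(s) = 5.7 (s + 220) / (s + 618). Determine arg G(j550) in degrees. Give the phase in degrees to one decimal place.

∠(j550 + 220) = arctan(550/220) = 68.20°
∠(j550 + 618) = arctan(550/618) = 41.67°
∠G(j550) = 68.20° − 41.67° = 26.53°

26.5°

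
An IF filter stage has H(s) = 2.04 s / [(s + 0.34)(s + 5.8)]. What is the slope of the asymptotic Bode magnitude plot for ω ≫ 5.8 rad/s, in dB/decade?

With 1 zero and 2 poles, the high-frequency asymptotic slope is 20 × (1 − 2) = -20 dB/decade.

-20 dB/decade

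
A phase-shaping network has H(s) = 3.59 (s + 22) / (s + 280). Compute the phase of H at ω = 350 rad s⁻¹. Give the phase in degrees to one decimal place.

35.1°

∠(j350 + 22) = arctan(350/22) = 86.40°
∠(j350 + 280) = arctan(350/280) = 51.34°
∠H(j350) = 86.40° − 51.34° = 35.06°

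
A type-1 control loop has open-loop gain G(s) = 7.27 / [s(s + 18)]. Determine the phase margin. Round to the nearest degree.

Gain crossover: |G(jω)| = 1 at ω ≈ 0.404 rad/s.
∠G(j0.404) = −90° − arctan(0.404/18) ≈ -91.29°
PM = 180° + (-91.29°) = 88.71°

89 deg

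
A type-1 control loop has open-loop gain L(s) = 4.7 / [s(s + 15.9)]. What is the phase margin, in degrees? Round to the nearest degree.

89°

Gain crossover: |L(jω)| = 1 at ω ≈ 0.296 rad/s.
∠L(j0.296) = −90° − arctan(0.296/15.9) ≈ -91.06°
PM = 180° + (-91.06°) = 88.94°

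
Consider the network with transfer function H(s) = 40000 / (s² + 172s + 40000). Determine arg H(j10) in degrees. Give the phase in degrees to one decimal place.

-2.5°

∠[(j10)² + 172(j10) + 40000] = ∠[39900 + j1720] = 2.47°
∠H(j10) = −2.47° = -2.47°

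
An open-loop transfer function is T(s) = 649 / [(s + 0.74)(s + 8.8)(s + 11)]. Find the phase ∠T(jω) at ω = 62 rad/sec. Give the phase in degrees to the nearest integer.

-251°

∠(j62 + 0.74) = arctan(62/0.74) = 89.32°
∠(j62 + 8.8) = arctan(62/8.8) = 81.92°
∠(j62 + 11) = arctan(62/11) = 79.94°
∠T(j62) = − (89.32° + 81.92° + 79.94°) = -251.18°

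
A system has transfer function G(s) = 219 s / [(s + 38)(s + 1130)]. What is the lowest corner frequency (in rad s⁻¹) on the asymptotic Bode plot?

38 rad s⁻¹

Break frequencies occur at each pole and zero magnitude: 38 rad s⁻¹, 1130 rad s⁻¹.
The lowest is 38 rad s⁻¹.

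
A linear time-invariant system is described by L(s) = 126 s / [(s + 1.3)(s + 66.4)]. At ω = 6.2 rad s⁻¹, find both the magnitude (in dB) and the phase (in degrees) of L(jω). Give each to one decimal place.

|L| = 5.3 dB, ∠L = 6.5 deg

|j6.2| = 6.2
|j6.2 + 1.3| = √(6.2² + 1.3²) = 6.335
|j6.2 + 66.4| = √(6.2² + 66.4²) = 66.69
|L(j6.2)| = 126 × 6.2 / (6.335 × 66.69) = 1.8492
20 log₁₀(1.8492) = 5.34 dB
∠(j6.2) = 90.00°
∠(j6.2 + 1.3) = arctan(6.2/1.3) = 78.16°
∠(j6.2 + 66.4) = arctan(6.2/66.4) = 5.33°
∠L(j6.2) = 90.00° − (78.16° + 5.33°) = 6.51°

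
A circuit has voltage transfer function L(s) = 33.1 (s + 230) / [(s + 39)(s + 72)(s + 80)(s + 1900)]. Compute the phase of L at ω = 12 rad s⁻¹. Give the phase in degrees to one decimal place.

-32.5°

∠(j12 + 230) = arctan(12/230) = 2.99°
∠(j12 + 39) = arctan(12/39) = 17.10°
∠(j12 + 72) = arctan(12/72) = 9.46°
∠(j12 + 80) = arctan(12/80) = 8.53°
∠(j12 + 1900) = arctan(12/1900) = 0.36°
∠L(j12) = 2.99° − (17.10° + 9.46° + 8.53° + 0.36°) = -32.47°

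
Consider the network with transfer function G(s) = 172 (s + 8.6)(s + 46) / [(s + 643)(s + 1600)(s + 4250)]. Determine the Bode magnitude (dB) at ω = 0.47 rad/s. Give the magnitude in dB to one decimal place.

|j0.47 + 8.6| = √(0.47² + 8.6²) = 8.613
|j0.47 + 46| = √(0.47² + 46²) = 46
|j0.47 + 643| = √(0.47² + 643²) = 643
|j0.47 + 1600| = √(0.47² + 1600²) = 1600
|j0.47 + 4250| = √(0.47² + 4250²) = 4250
|G(j0.47)| = 172 × 8.613 × 46 / (643 × 1600 × 4250) = 1.5586e-05
20 log₁₀(1.5586e-05) = -96.15 dB

-96.1 dB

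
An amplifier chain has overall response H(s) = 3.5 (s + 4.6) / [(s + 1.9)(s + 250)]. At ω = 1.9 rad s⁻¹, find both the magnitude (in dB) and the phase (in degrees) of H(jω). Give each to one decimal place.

|H| = -31.7 dB, ∠H = -23.0 deg

|j1.9 + 4.6| = √(1.9² + 4.6²) = 4.977
|j1.9 + 1.9| = √(1.9² + 1.9²) = 2.687
|j1.9 + 250| = √(1.9² + 250²) = 250
|H(j1.9)| = 3.5 × 4.977 / (2.687 × 250) = 0.02593
20 log₁₀(0.02593) = -31.72 dB
∠(j1.9 + 4.6) = arctan(1.9/4.6) = 22.44°
∠(j1.9 + 1.9) = arctan(1.9/1.9) = 45.00°
∠(j1.9 + 250) = arctan(1.9/250) = 0.44°
∠H(j1.9) = 22.44° − (45.00° + 0.44°) = -22.99°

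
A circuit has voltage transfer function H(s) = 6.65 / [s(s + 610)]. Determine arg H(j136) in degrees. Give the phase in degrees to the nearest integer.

∠(j136 + 610) = arctan(136/610) = 12.57°
∠(j136) = 90.00°
∠H(j136) = − (12.57° + 90.00°) = -102.57°

-103°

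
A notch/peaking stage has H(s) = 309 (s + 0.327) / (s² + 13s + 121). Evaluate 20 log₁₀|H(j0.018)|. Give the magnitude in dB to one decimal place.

-1.6 dB

|j0.018 + 0.327| = √(0.018² + 0.327²) = 0.3275
|(j0.018)² + 13(j0.018) + 121| = |121 + j0.234| = 121
|H(j0.018)| = 309 × 0.3275 / 121 = 0.83633
20 log₁₀(0.83633) = -1.55 dB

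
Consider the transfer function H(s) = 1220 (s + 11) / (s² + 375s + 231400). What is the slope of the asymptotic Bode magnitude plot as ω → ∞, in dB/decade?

-20 dB/decade

With 1 zero and 2 poles, the high-frequency asymptotic slope is 20 × (1 − 2) = -20 dB/decade.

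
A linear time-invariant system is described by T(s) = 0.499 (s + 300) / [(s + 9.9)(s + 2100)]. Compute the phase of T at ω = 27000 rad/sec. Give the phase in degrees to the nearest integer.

-86°

∠(j27000 + 300) = arctan(27000/300) = 89.36°
∠(j27000 + 9.9) = arctan(27000/9.9) = 89.98°
∠(j27000 + 2100) = arctan(27000/2100) = 85.55°
∠T(j27000) = 89.36° − (89.98° + 85.55°) = -86.17°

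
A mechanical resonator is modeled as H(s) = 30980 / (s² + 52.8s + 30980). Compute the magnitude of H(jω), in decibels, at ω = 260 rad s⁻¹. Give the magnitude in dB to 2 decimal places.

|(j260)² + 52.8(j260) + 30980| = |-36620 + j13728| = 3.911e+04
|H(j260)| = 30980 / 3.911e+04 = 0.79215
20 log₁₀(0.79215) = -2.024 dB

-2.02 dB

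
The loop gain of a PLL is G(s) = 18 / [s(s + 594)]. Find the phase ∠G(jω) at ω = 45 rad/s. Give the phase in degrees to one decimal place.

∠(j45 + 594) = arctan(45/594) = 4.33°
∠(j45) = 90.00°
∠G(j45) = − (4.33° + 90.00°) = -94.33°

-94.3 deg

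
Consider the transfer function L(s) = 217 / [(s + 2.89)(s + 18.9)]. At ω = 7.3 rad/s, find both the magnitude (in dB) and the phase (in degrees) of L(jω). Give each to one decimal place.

|j7.3 + 2.89| = √(7.3² + 2.89²) = 7.851
|j7.3 + 18.9| = √(7.3² + 18.9²) = 20.26
|L(j7.3)| = 217 / (7.851 × 20.26) = 1.3642
20 log₁₀(1.3642) = 2.70 dB
∠(j7.3 + 2.89) = arctan(7.3/2.89) = 68.40°
∠(j7.3 + 18.9) = arctan(7.3/18.9) = 21.12°
∠L(j7.3) = − (68.40° + 21.12°) = -89.52°

|L| = 2.7 dB, ∠L = -89.5°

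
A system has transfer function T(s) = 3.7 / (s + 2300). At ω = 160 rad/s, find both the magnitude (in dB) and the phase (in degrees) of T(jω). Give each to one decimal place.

|T| = -55.9 dB, ∠T = -4.0°

|j160 + 2300| = √(160² + 2300²) = 2306
|T(j160)| = 3.7 / 2306 = 0.0016048
20 log₁₀(0.0016048) = -55.89 dB
∠(j160 + 2300) = arctan(160/2300) = 3.98°
∠T(j160) = −3.98° = -3.98°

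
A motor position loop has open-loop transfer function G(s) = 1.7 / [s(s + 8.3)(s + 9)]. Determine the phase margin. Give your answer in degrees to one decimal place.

Gain crossover: |G(jω)| = 1 at ω ≈ 0.0228 rad s⁻¹.
∠G(j0.0228) = −90° − arctan(0.0228/8.3) − arctan(0.0228/9) ≈ -90.30°
PM = 180° + (-90.30°) = 89.70°

89.7°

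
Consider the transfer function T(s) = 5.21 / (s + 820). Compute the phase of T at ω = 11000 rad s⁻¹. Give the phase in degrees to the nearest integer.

-86°

∠(j11000 + 820) = arctan(11000/820) = 85.74°
∠T(j11000) = −85.74° = -85.74°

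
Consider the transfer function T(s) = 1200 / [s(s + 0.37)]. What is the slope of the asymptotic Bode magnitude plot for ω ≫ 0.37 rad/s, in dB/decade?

With 0 zeros and 2 poles, the high-frequency asymptotic slope is 20 × (0 − 2) = -40 dB/decade.

-40 dB/decade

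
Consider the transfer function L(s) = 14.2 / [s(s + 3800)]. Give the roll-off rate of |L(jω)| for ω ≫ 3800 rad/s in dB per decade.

With 0 zeros and 2 poles, the high-frequency asymptotic slope is 20 × (0 − 2) = -40 dB/decade.

-40 dB/decade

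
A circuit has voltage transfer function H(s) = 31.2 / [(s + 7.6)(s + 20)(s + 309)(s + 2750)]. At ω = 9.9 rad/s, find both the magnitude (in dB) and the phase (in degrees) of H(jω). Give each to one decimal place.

|j9.9 + 7.6| = √(9.9² + 7.6²) = 12.48
|j9.9 + 20| = √(9.9² + 20²) = 22.32
|j9.9 + 309| = √(9.9² + 309²) = 309.2
|j9.9 + 2750| = √(9.9² + 2750²) = 2750
|H(j9.9)| = 31.2 / (12.48 × 22.32 × 309.2 × 2750) = 1.3176e-07
20 log₁₀(1.3176e-07) = -137.60 dB
∠(j9.9 + 7.6) = arctan(9.9/7.6) = 52.49°
∠(j9.9 + 20) = arctan(9.9/20) = 26.34°
∠(j9.9 + 309) = arctan(9.9/309) = 1.84°
∠(j9.9 + 2750) = arctan(9.9/2750) = 0.21°
∠H(j9.9) = − (52.49° + 26.34° + 1.84° + 0.21°) = -80.86°

|H| = -137.6 dB, ∠H = -80.9 deg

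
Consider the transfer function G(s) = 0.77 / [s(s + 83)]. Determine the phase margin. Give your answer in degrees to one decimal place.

90.0°

Gain crossover: |G(jω)| = 1 at ω ≈ 0.00928 rad/s.
∠G(j0.00928) = −90° − arctan(0.00928/83) ≈ -90.01°
PM = 180° + (-90.01°) = 89.99°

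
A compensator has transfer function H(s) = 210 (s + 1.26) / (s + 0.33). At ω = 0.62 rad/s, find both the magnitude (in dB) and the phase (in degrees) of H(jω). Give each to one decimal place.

|j0.62 + 1.26| = √(0.62² + 1.26²) = 1.404
|j0.62 + 0.33| = √(0.62² + 0.33²) = 0.7024
|H(j0.62)| = 210 × 1.404 / 0.7024 = 419.87
20 log₁₀(419.87) = 52.46 dB
∠(j0.62 + 1.26) = arctan(0.62/1.26) = 26.20°
∠(j0.62 + 0.33) = arctan(0.62/0.33) = 61.98°
∠H(j0.62) = 26.20° − 61.98° = -35.78°

|H| = 52.5 dB, ∠H = -35.8°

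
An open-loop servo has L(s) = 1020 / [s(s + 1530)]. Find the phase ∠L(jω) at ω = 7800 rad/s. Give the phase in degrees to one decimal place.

-168.9°

∠(j7800 + 1530) = arctan(7800/1530) = 78.90°
∠(j7800) = 90.00°
∠L(j7800) = − (78.90° + 90.00°) = -168.90°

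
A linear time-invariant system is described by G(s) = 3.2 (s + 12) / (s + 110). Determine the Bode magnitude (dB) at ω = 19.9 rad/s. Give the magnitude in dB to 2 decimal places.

|j19.9 + 12| = √(19.9² + 12²) = 23.24
|j19.9 + 110| = √(19.9² + 110²) = 111.8
|G(j19.9)| = 3.2 × 23.24 / 111.8 = 0.66522
20 log₁₀(0.66522) = -3.541 dB

-3.54 dB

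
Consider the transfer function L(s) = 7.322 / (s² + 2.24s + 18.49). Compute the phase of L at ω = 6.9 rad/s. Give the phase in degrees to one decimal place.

-152.0°

∠[(j6.9)² + 2.24(j6.9) + 18.49] = ∠[-29.12 + j15.456] = 152.04°
∠L(j6.9) = −152.04° = -152.04°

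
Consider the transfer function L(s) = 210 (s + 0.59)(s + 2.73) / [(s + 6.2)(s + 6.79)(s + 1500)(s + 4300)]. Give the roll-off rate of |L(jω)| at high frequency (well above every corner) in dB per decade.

-40 dB/decade

With 2 zeros and 4 poles, the high-frequency asymptotic slope is 20 × (2 − 4) = -40 dB/decade.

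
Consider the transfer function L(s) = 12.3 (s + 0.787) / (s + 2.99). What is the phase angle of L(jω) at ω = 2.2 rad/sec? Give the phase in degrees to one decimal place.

34.0°

∠(j2.2 + 0.787) = arctan(2.2/0.787) = 70.32°
∠(j2.2 + 2.99) = arctan(2.2/2.99) = 36.35°
∠L(j2.2) = 70.32° − 36.35° = 33.97°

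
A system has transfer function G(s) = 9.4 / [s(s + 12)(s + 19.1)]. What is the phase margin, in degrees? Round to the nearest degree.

Gain crossover: |G(jω)| = 1 at ω ≈ 0.041 rad/s.
∠G(j0.041) = −90° − arctan(0.041/12) − arctan(0.041/19.1) ≈ -90.32°
PM = 180° + (-90.32°) = 89.68°

90°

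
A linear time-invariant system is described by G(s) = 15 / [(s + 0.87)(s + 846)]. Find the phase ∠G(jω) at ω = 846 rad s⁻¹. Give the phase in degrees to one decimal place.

∠(j846 + 0.87) = arctan(846/0.87) = 89.94°
∠(j846 + 846) = arctan(846/846) = 45.00°
∠G(j846) = − (89.94° + 45.00°) = -134.94°

-134.9°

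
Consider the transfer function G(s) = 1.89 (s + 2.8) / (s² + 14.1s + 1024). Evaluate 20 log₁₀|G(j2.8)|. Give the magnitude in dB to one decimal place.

-42.7 dB

|j2.8 + 2.8| = √(2.8² + 2.8²) = 3.96
|(j2.8)² + 14.1(j2.8) + 1024| = |1016.2 + j39.48| = 1017
|G(j2.8)| = 1.89 × 3.96 / 1017 = 0.0073594
20 log₁₀(0.0073594) = -42.66 dB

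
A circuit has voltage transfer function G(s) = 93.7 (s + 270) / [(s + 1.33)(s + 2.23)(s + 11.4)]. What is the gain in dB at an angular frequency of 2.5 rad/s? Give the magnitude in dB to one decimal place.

47.2 dB

|j2.5 + 270| = √(2.5² + 270²) = 270
|j2.5 + 1.33| = √(2.5² + 1.33²) = 2.832
|j2.5 + 2.23| = √(2.5² + 2.23²) = 3.35
|j2.5 + 11.4| = √(2.5² + 11.4²) = 11.67
|G(j2.5)| = 93.7 × 270 / (2.832 × 3.35 × 11.67) = 228.51
20 log₁₀(228.51) = 47.18 dB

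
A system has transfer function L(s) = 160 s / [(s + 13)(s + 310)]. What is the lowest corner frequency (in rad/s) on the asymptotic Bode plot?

13 rad/s

Break frequencies occur at each pole and zero magnitude: 13 rad/s, 310 rad/s.
The lowest is 13 rad/s.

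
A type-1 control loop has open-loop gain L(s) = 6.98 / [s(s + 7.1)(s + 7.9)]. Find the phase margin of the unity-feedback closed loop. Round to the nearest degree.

88°

Gain crossover: |L(jω)| = 1 at ω ≈ 0.124 rad/sec.
∠L(j0.124) = −90° − arctan(0.124/7.1) − arctan(0.124/7.9) ≈ -91.91°
PM = 180° + (-91.91°) = 88.09°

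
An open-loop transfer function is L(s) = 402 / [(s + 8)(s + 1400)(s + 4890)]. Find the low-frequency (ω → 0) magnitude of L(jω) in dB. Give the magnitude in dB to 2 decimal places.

-102.69 dB

L(0) = 402 / (8 × 1400 × 4890) = 7.3401e-06
20 log₁₀(7.3401e-06) = -102.686 dB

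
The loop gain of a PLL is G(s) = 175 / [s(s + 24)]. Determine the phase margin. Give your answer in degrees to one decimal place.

Gain crossover: |G(jω)| = 1 at ω ≈ 7 rad/sec.
∠G(j7) = −90° − arctan(7/24) ≈ -106.26°
PM = 180° + (-106.26°) = 73.74°

73.7°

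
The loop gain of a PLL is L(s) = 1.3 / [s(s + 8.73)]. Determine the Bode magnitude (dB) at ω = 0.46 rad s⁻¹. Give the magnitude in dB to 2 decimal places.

-9.81 dB

|j0.46 + 8.73| = √(0.46² + 8.73²) = 8.742
|j0.46| = 0.46
|L(j0.46)| = 1.3 / (8.742 × 0.46) = 0.32327
20 log₁₀(0.32327) = -9.809 dB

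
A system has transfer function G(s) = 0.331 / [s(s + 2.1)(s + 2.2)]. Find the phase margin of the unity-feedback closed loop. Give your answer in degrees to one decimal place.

86.2°

Gain crossover: |G(jω)| = 1 at ω ≈ 0.0716 rad/sec.
∠G(j0.0716) = −90° − arctan(0.0716/2.1) − arctan(0.0716/2.2) ≈ -93.81°
PM = 180° + (-93.81°) = 86.19°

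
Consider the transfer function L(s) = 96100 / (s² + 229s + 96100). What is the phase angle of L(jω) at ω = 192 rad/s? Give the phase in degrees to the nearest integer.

-37°

∠[(j192)² + 229(j192) + 96100] = ∠[59236 + j43968] = 36.58°
∠L(j192) = −36.58° = -36.58°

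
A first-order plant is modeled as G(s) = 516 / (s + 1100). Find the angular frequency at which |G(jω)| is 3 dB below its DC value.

For a single-pole low-pass, the −3 dB point is at the pole: ω = 1100 rad/s.

1100 rad/s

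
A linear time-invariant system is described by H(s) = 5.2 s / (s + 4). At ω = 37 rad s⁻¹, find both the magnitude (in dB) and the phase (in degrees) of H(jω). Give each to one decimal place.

|j37| = 37
|j37 + 4| = √(37² + 4²) = 37.22
|H(j37)| = 5.2 × 37 / 37.22 = 5.1699
20 log₁₀(5.1699) = 14.27 dB
∠(j37) = 90.00°
∠(j37 + 4) = arctan(37/4) = 83.83°
∠H(j37) = 90.00° − 83.83° = 6.17°

|H| = 14.3 dB, ∠H = 6.2 deg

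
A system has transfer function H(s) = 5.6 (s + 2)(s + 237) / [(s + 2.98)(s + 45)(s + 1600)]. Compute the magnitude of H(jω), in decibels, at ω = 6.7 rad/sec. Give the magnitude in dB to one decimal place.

-35.2 dB

|j6.7 + 2| = √(6.7² + 2²) = 6.992
|j6.7 + 237| = √(6.7² + 237²) = 237.1
|j6.7 + 2.98| = √(6.7² + 2.98²) = 7.333
|j6.7 + 45| = √(6.7² + 45²) = 45.5
|j6.7 + 1600| = √(6.7² + 1600²) = 1600
|H(j6.7)| = 5.6 × 6.992 × 237.1 / (7.333 × 45.5 × 1600) = 0.017392
20 log₁₀(0.017392) = -35.19 dB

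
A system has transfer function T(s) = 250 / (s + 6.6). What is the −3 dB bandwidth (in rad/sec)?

6.6 rad/sec

For a single-pole low-pass, the −3 dB point is at the pole: ω = 6.6 rad/sec.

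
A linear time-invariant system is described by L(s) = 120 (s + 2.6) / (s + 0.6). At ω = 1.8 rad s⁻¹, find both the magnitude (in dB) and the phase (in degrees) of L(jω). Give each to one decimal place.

|j1.8 + 2.6| = √(1.8² + 2.6²) = 3.162
|j1.8 + 0.6| = √(1.8² + 0.6²) = 1.897
|L(j1.8)| = 120 × 3.162 / 1.897 = 200
20 log₁₀(200) = 46.02 dB
∠(j1.8 + 2.6) = arctan(1.8/2.6) = 34.70°
∠(j1.8 + 0.6) = arctan(1.8/0.6) = 71.57°
∠L(j1.8) = 34.70° − 71.57° = -36.87°

|L| = 46.0 dB, ∠L = -36.9°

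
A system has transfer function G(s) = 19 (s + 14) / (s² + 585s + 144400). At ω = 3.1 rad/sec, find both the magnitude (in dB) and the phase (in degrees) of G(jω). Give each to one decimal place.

|j3.1 + 14| = √(3.1² + 14²) = 14.34
|(j3.1)² + 585(j3.1) + 144400| = |1.4439e+05 + j1813.5| = 1.444e+05
|G(j3.1)| = 19 × 14.34 / 1.444e+05 = 0.0018867
20 log₁₀(0.0018867) = -54.49 dB
∠(j3.1 + 14) = arctan(3.1/14) = 12.49°
∠[(j3.1)² + 585(j3.1) + 144400] = ∠[1.4439e+05 + j1813.5] = 0.72°
∠G(j3.1) = 12.49° − 0.72° = 11.77°

|G| = -54.5 dB, ∠G = 11.8 deg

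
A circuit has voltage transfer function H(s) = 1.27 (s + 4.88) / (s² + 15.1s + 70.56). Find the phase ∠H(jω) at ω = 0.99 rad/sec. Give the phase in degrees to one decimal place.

∠(j0.99 + 4.88) = arctan(0.99/4.88) = 11.47°
∠[(j0.99)² + 15.1(j0.99) + 70.56] = ∠[69.58 + j14.949] = 12.13°
∠H(j0.99) = 11.47° − 12.13° = -0.66°

-0.7°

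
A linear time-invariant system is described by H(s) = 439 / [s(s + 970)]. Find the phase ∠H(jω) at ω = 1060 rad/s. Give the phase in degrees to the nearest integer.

∠(j1060 + 970) = arctan(1060/970) = 47.54°
∠(j1060) = 90.00°
∠H(j1060) = − (47.54° + 90.00°) = -137.54°

-138°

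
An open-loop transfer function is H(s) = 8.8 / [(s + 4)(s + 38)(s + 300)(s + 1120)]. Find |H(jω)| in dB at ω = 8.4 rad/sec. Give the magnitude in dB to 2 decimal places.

-142.82 dB

|j8.4 + 4| = √(8.4² + 4²) = 9.304
|j8.4 + 38| = √(8.4² + 38²) = 38.92
|j8.4 + 300| = √(8.4² + 300²) = 300.1
|j8.4 + 1120| = √(8.4² + 1120²) = 1120
|H(j8.4)| = 8.8 / (9.304 × 38.92 × 300.1 × 1120) = 7.2303e-08
20 log₁₀(7.2303e-08) = -142.817 dB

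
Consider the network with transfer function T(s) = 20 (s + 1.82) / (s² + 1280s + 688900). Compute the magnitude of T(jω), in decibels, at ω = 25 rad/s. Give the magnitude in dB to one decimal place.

-62.8 dB

|j25 + 1.82| = √(25² + 1.82²) = 25.07
|(j25)² + 1280(j25) + 688900| = |6.8828e+05 + j32000| = 6.89e+05
|T(j25)| = 20 × 25.07 / 6.89e+05 = 0.00072759
20 log₁₀(0.00072759) = -62.76 dB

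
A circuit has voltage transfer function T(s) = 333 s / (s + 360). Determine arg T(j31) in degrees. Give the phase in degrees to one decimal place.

∠(j31) = 90.00°
∠(j31 + 360) = arctan(31/360) = 4.92°
∠T(j31) = 90.00° − 4.92° = 85.08°

85.1°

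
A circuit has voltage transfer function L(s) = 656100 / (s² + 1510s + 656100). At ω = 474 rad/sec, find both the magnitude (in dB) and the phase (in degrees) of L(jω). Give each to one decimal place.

|(j474)² + 1510(j474) + 656100| = |4.3142e+05 + j7.1574e+05| = 8.357e+05
|L(j474)| = 656100 / 8.357e+05 = 0.78508
20 log₁₀(0.78508) = -2.10 dB
∠[(j474)² + 1510(j474) + 656100] = ∠[4.3142e+05 + j7.1574e+05] = 58.92°
∠L(j474) = −58.92° = -58.92°

|L| = -2.1 dB, ∠L = -58.9°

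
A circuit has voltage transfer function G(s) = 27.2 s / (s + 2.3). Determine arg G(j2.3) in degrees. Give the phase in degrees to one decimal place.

∠(j2.3) = 90.00°
∠(j2.3 + 2.3) = arctan(2.3/2.3) = 45.00°
∠G(j2.3) = 90.00° − 45.00° = 45.00°

45.0 deg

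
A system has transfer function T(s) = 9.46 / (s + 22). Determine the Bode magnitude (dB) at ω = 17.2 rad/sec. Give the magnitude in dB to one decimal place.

|j17.2 + 22| = √(17.2² + 22²) = 27.93
|T(j17.2)| = 9.46 / 27.93 = 0.33876
20 log₁₀(0.33876) = -9.40 dB

-9.4 dB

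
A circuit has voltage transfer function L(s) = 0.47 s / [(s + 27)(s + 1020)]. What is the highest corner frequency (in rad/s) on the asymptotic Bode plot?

Break frequencies occur at each pole and zero magnitude: 27 rad/s, 1020 rad/s.
The highest is 1020 rad/s.

1020 rad/s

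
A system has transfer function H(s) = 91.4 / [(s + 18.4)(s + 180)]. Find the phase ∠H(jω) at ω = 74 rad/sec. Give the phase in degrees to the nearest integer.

∠(j74 + 18.4) = arctan(74/18.4) = 76.04°
∠(j74 + 180) = arctan(74/180) = 22.35°
∠H(j74) = − (76.04° + 22.35°) = -98.38°

-98°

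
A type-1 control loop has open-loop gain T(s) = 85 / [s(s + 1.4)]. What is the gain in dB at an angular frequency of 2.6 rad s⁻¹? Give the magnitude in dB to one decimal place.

20.9 dB

|j2.6 + 1.4| = √(2.6² + 1.4²) = 2.953
|j2.6| = 2.6
|T(j2.6)| = 85 / (2.953 × 2.6) = 11.071
20 log₁₀(11.071) = 20.88 dB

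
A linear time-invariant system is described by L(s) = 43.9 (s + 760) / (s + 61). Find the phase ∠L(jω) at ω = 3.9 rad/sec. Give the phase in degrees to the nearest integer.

∠(j3.9 + 760) = arctan(3.9/760) = 0.29°
∠(j3.9 + 61) = arctan(3.9/61) = 3.66°
∠L(j3.9) = 0.29° − 3.66° = -3.36°

-3 deg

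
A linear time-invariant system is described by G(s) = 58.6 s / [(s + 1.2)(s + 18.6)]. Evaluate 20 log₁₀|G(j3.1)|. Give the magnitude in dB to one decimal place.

9.2 dB

|j3.1| = 3.1
|j3.1 + 1.2| = √(3.1² + 1.2²) = 3.324
|j3.1 + 18.6| = √(3.1² + 18.6²) = 18.86
|G(j3.1)| = 58.6 × 3.1 / (3.324 × 18.86) = 2.8981
20 log₁₀(2.8981) = 9.24 dB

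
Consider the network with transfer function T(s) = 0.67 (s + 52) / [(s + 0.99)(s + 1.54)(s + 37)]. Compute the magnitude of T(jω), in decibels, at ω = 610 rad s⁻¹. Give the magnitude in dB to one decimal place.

|j610 + 52| = √(610² + 52²) = 612.2
|j610 + 0.99| = √(610² + 0.99²) = 610
|j610 + 1.54| = √(610² + 1.54²) = 610
|j610 + 37| = √(610² + 37²) = 611.1
|T(j610)| = 0.67 × 612.2 / (610 × 610 × 611.1) = 1.8038e-06
20 log₁₀(1.8038e-06) = -114.88 dB

-114.9 dB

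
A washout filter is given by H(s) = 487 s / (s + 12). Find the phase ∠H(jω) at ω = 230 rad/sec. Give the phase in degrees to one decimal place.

3.0°

∠(j230) = 90.00°
∠(j230 + 12) = arctan(230/12) = 87.01°
∠H(j230) = 90.00° − 87.01° = 2.99°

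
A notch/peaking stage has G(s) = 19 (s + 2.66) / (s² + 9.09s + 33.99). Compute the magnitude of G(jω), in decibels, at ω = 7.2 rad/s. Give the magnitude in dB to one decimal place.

6.6 dB

|j7.2 + 2.66| = √(7.2² + 2.66²) = 7.676
|(j7.2)² + 9.09(j7.2) + 33.99| = |-17.85 + j65.448| = 67.84
|G(j7.2)| = 19 × 7.676 / 67.84 = 2.1498
20 log₁₀(2.1498) = 6.65 dB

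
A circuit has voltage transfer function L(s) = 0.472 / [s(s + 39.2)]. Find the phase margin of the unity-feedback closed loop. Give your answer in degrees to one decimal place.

90.0°

Gain crossover: |L(jω)| = 1 at ω ≈ 0.012 rad/sec.
∠L(j0.012) = −90° − arctan(0.012/39.2) ≈ -90.02°
PM = 180° + (-90.02°) = 89.98°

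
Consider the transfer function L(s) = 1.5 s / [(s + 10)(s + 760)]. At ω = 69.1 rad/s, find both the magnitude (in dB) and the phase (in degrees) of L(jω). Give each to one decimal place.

|j69.1| = 69.1
|j69.1 + 10| = √(69.1² + 10²) = 69.82
|j69.1 + 760| = √(69.1² + 760²) = 763.1
|L(j69.1)| = 1.5 × 69.1 / (69.82 × 763.1) = 0.0019453
20 log₁₀(0.0019453) = -54.22 dB
∠(j69.1) = 90.00°
∠(j69.1 + 10) = arctan(69.1/10) = 81.77°
∠(j69.1 + 760) = arctan(69.1/760) = 5.20°
∠L(j69.1) = 90.00° − (81.77° + 5.20°) = 3.04°

|L| = -54.2 dB, ∠L = 3.0°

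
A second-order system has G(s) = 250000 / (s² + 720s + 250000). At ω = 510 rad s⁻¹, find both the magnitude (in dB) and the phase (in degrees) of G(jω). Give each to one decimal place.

|G| = -3.3 dB, ∠G = -91.6°

|(j510)² + 720(j510) + 250000| = |-10100 + j3.672e+05| = 3.673e+05
|G(j510)| = 250000 / 3.673e+05 = 0.68057
20 log₁₀(0.68057) = -3.34 dB
∠[(j510)² + 720(j510) + 250000] = ∠[-10100 + j3.672e+05] = 91.58°
∠G(j510) = −91.58° = -91.58°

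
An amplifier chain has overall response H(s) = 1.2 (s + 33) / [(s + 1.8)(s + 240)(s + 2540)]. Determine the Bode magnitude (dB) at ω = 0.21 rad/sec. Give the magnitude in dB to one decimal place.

-88.9 dB

|j0.21 + 33| = √(0.21² + 33²) = 33
|j0.21 + 1.8| = √(0.21² + 1.8²) = 1.812
|j0.21 + 240| = √(0.21² + 240²) = 240
|j0.21 + 2540| = √(0.21² + 2540²) = 2540
|H(j0.21)| = 1.2 × 33 / (1.812 × 240 × 2540) = 3.5847e-05
20 log₁₀(3.5847e-05) = -88.91 dB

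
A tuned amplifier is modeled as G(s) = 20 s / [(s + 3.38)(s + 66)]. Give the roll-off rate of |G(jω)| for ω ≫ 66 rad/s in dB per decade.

With 1 zero and 2 poles, the high-frequency asymptotic slope is 20 × (1 − 2) = -20 dB/decade.

-20 dB/decade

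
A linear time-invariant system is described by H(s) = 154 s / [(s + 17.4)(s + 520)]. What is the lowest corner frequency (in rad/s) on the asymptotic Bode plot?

17.4 rad/s

Break frequencies occur at each pole and zero magnitude: 17.4 rad/s, 520 rad/s.
The lowest is 17.4 rad/s.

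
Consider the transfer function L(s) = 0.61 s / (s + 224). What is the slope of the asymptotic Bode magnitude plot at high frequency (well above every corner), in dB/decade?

0 dB/decade

With 1 zero and 1 pole, the high-frequency asymptotic slope is 20 × (1 − 1) = 0 dB/decade.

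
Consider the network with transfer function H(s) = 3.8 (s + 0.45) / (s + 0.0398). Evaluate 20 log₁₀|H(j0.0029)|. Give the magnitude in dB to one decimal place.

|j0.0029 + 0.45| = √(0.0029² + 0.45²) = 0.45
|j0.0029 + 0.0398| = √(0.0029² + 0.0398²) = 0.03991
|H(j0.0029)| = 3.8 × 0.45 / 0.03991 = 42.852
20 log₁₀(42.852) = 32.64 dB

32.6 dB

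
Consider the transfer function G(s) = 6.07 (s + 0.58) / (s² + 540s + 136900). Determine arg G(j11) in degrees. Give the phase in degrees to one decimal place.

∠(j11 + 0.58) = arctan(11/0.58) = 86.98°
∠[(j11)² + 540(j11) + 136900] = ∠[1.3678e+05 + j5940] = 2.49°
∠G(j11) = 86.98° − 2.49° = 84.50°

84.5°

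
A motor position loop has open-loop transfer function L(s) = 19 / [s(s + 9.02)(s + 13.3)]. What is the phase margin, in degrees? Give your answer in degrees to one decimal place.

Gain crossover: |L(jω)| = 1 at ω ≈ 0.158 rad s⁻¹.
∠L(j0.158) = −90° − arctan(0.158/9.02) − arctan(0.158/13.3) ≈ -91.69°
PM = 180° + (-91.69°) = 88.31°

88.3°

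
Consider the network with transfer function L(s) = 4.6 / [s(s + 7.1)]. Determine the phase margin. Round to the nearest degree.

Gain crossover: |L(jω)| = 1 at ω ≈ 0.645 rad/s.
∠L(j0.645) = −90° − arctan(0.645/7.1) ≈ -95.19°
PM = 180° + (-95.19°) = 84.81°

85°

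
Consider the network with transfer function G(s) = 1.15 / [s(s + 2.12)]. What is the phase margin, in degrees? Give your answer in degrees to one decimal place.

76.1°

Gain crossover: |G(jω)| = 1 at ω ≈ 0.526 rad/sec.
∠G(j0.526) = −90° − arctan(0.526/2.12) ≈ -103.95°
PM = 180° + (-103.95°) = 76.05°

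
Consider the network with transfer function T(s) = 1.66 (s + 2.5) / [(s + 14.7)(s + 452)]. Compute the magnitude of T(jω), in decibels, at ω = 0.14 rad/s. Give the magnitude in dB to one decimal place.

-64.1 dB

|j0.14 + 2.5| = √(0.14² + 2.5²) = 2.504
|j0.14 + 14.7| = √(0.14² + 14.7²) = 14.7
|j0.14 + 452| = √(0.14² + 452²) = 452
|T(j0.14)| = 1.66 × 2.504 / (14.7 × 452) = 0.00062554
20 log₁₀(0.00062554) = -64.07 dB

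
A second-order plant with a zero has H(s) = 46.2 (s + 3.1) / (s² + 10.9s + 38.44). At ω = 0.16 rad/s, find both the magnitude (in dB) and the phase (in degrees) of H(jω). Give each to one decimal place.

|j0.16 + 3.1| = √(0.16² + 3.1²) = 3.104
|(j0.16)² + 10.9(j0.16) + 38.44| = |38.414 + j1.744| = 38.45
|H(j0.16)| = 46.2 × 3.104 / 38.45 = 3.7294
20 log₁₀(3.7294) = 11.43 dB
∠(j0.16 + 3.1) = arctan(0.16/3.1) = 2.95°
∠[(j0.16)² + 10.9(j0.16) + 38.44] = ∠[38.414 + j1.744] = 2.60°
∠H(j0.16) = 2.95° − 2.60° = 0.36°

|H| = 11.4 dB, ∠H = 0.4 deg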